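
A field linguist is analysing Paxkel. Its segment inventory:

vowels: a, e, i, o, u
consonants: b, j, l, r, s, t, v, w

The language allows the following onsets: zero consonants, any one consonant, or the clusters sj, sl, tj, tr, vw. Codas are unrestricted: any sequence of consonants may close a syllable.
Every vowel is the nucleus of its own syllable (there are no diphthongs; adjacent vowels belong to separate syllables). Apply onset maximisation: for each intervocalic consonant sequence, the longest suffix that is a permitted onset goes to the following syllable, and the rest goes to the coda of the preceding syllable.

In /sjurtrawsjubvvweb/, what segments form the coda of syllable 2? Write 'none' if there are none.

w

Vowels present: u, a, u, e; each is a nucleus, giving 4 syllables.
V1 /u/ – V2 /a/: cluster /rtr/ — the longest permitted-onset suffix is /tr/; onset = /tr/, preceding coda = /r/.
V2 /a/ – V3 /u/: cluster /wsj/ — the longest permitted-onset suffix is /sj/; onset = /sj/, preceding coda = /w/.
V3 /u/ – V4 /e/: /bvvw/; trying suffixes from longest down, /vw/ is the first permitted one, so coda /bv/ | onset /vw/.
Putting it together: sjur.traw.sjubv.vweb.
Syllable 2 is /traw/: onset /tr/, nucleus /a/, coda /w/.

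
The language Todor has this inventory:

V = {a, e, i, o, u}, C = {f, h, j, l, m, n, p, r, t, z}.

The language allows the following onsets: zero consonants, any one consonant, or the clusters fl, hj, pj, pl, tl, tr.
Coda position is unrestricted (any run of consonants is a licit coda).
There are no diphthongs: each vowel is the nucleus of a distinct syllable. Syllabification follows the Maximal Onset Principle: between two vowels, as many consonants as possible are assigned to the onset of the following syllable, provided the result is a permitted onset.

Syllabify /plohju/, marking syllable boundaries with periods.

The vowels are o, u — 2 nuclei, so 2 syllables.
σ1/σ2 boundary: /hj/ — entire cluster is a permitted onset → onset /hj/, coda ∅.

plo.hju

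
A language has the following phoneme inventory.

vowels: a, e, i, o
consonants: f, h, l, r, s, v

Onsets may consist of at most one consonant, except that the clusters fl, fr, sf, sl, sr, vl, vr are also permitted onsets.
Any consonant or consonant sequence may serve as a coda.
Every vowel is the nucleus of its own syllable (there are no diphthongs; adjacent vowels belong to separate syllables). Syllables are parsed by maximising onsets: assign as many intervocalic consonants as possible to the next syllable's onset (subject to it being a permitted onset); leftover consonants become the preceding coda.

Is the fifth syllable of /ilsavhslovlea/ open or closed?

open

The vowels are i, a, o, e, a — 5 nuclei, so 5 syllables.
σ1/σ2 boundary: /ls/ splits as /l/ + /s/ (/s/ is the longest suffix that is a licit onset).
σ2/σ3 boundary: /vhsl/; trying suffixes from longest down, /sl/ is the first permitted one, so coda /vh/ | onset /sl/.
σ3/σ4 boundary: /vl/ is a licit onset in full, so it all attaches to the next syllable.
σ4/σ5 boundary: no consonants, so the boundary falls immediately after /e/.
Putting it together: il.savh.slo.vle.a.
Syllable 5 is /a/; it ends in its nucleus with no coda, so it is open.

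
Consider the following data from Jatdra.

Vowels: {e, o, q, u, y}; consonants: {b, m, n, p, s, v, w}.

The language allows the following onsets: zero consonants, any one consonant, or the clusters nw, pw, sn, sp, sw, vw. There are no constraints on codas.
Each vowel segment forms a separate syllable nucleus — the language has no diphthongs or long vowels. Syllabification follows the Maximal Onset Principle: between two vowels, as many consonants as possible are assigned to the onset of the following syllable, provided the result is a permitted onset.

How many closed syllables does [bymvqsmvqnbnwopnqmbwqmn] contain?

6

Nuclei (vowels): y, q, q, o, q, q → 6 syllables.
Between /y/ (V1) and /q/ (V2): /mv/; trying suffixes from longest down, /v/ is the first permitted one, so coda /m/ | onset /v/.
Between /q/ (V2) and /q/ (V3): cluster /smv/ — the longest permitted-onset suffix is /v/; onset = /v/, preceding coda = /sm/.
Between /q/ (V3) and /o/ (V4): /nbnw/ — longest licit onset from the right is /nw/, leaving /nb/ as coda.
Between /o/ (V4) and /q/ (V5): /pn/; trying suffixes from longest down, /n/ is the first permitted one, so coda /p/ | onset /n/.
Between /q/ (V5) and /q/ (V6): cluster /mbw/ — the longest permitted-onset suffix is /w/; onset = /w/, preceding coda = /mb/.
Putting it together: bym.vqsm.vqnb.nwop.nqmb.wqmn.
Classifying each syllable: /bym/ (closed), /vqsm/ (closed), /vqnb/ (closed), /nwop/ (closed), /nqmb/ (closed), /wqmn/ (closed).
Closed syllables: 6.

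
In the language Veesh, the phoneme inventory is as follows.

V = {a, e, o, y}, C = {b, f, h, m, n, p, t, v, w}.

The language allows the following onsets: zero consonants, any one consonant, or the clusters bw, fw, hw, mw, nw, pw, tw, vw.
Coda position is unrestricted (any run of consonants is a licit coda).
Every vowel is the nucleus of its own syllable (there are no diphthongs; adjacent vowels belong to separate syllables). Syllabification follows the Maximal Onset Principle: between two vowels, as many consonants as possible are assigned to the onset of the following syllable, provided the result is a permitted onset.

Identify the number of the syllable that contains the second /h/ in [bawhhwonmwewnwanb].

Vowels present: a, o, e, a; each is a nucleus, giving 4 syllables.
σ1/σ2 boundary: /whhw/; trying suffixes from longest down, /hw/ is the first permitted one, so coda /wh/ | onset /hw/.
σ2/σ3 boundary: /nmw/ — longest licit onset from the right is /mw/, leaving /n/ as coda.
σ3/σ4 boundary: /wnw/ splits as /w/ + /nw/ (/nw/ is the longest suffix that is a licit onset).
So the parse is bawh.hwon.mwew.nwanb.
The second /h/ is in the onset of syllable 2 (/hwon/).

2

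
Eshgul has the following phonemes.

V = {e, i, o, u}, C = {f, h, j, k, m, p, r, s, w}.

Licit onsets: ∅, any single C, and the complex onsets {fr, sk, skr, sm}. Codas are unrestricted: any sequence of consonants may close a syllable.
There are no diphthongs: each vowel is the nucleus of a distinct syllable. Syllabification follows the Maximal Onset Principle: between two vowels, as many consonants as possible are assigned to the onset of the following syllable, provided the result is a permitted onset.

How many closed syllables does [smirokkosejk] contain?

The vowels are i, o, o, e — 4 nuclei, so 4 syllables.
/i…o/ gap (V1→V2): /r/ → onset of the next syllable (single consonants are always licit onsets).
/o…o/ gap (V2→V3): /kk/ — longest licit onset from the right is /k/, leaving /k/ as coda.
/o…e/ gap (V3→V4): /s/ → onset of the next syllable (single consonants are always licit onsets).
Putting it together: smi.rok.ko.sejk.
Classifying each syllable: /smi/ (open), /rok/ (closed), /ko/ (open), /sejk/ (closed).
Closed syllables: 2.

2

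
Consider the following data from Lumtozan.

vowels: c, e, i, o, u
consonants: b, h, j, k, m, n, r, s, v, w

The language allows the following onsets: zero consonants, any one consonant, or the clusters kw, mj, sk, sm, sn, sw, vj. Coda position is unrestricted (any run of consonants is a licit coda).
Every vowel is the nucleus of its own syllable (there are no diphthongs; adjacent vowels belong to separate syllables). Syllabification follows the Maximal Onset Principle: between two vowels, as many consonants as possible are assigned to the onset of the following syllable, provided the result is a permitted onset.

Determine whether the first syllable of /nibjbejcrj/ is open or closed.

closed

Vowels present: i, e, c; each is a nucleus, giving 3 syllables.
Between /i/ (V1) and /e/ (V2): /bjb/ — longest licit onset from the right is /b/, leaving /bj/ as coda.
Between /e/ (V2) and /c/ (V3): /j/ is a single consonant, so it becomes the next onset.
Syllabification: nibj.be.jcrj.
Syllable 1 is /nibj/ with coda /bj/, so it is closed.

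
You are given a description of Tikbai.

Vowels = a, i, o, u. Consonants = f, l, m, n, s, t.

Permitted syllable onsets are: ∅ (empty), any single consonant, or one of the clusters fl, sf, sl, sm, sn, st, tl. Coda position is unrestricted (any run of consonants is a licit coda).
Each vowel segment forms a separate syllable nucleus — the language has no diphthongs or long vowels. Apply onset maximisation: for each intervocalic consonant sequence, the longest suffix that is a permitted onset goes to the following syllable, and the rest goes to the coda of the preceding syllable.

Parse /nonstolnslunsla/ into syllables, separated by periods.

The vowels are o, o, u, a — 4 nuclei, so 4 syllables.
σ1/σ2 boundary: /nst/ splits as /n/ + /st/ (/st/ is the longest suffix that is a licit onset).
σ2/σ3 boundary: cluster /lnsl/ — the longest permitted-onset suffix is /sl/; onset = /sl/, preceding coda = /ln/.
σ3/σ4 boundary: cluster /nsl/ — the longest permitted-onset suffix is /sl/; onset = /sl/, preceding coda = /n/.

non.stoln.slun.sla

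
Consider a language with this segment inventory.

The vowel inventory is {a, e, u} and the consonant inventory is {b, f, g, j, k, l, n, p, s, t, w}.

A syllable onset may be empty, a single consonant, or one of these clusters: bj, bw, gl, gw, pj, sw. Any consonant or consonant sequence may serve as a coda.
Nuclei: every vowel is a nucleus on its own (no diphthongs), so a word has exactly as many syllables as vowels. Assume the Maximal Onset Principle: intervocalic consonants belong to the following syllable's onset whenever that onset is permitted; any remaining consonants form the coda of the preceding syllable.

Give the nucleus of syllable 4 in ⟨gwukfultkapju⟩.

u

Vowels present: u, u, a, u; each is a nucleus, giving 4 syllables.
The fourth nucleus (vowel 4 from the left) is /u/.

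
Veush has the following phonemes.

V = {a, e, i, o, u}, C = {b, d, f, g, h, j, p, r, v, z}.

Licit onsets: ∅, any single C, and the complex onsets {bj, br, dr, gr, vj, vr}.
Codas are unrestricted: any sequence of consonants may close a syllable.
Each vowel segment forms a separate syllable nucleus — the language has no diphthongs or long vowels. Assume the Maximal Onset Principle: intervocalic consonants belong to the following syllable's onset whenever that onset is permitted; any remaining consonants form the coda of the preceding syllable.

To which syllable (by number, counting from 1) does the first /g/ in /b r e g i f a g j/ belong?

2

Nuclei (vowels): e, i, a → 3 syllables.
Between /e/ (V1) and /i/ (V2): /g/ → onset of the next syllable (single consonants are always licit onsets).
Between /i/ (V2) and /a/ (V3): just /f/ — single C goes to the following onset.
Putting it together: bre.gi.fagj.
The first /g/ is in the onset of syllable 2 (/gi/).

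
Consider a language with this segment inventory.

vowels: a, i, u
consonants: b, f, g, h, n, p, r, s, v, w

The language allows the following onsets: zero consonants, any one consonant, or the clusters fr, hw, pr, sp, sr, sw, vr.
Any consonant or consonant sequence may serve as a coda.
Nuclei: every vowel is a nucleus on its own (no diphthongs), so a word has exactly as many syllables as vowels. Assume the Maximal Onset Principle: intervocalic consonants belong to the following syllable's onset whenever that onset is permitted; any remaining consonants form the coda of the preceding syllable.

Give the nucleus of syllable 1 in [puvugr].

u

Nuclei (vowels): u, u → 2 syllables.
The first nucleus (vowel 1 from the left) is /u/.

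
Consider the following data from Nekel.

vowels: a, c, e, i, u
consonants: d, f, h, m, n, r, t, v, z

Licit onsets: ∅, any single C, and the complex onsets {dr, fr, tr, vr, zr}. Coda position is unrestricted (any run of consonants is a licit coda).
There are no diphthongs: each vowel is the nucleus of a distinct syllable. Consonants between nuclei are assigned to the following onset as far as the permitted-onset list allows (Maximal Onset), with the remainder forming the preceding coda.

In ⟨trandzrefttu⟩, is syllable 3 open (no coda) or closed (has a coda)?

open

Vowels present: a, e, u; each is a nucleus, giving 3 syllables.
Between /a/ (V1) and /e/ (V2): /ndzr/ — longest licit onset from the right is /zr/, leaving /nd/ as coda.
Between /e/ (V2) and /u/ (V3): /ftt/ — longest licit onset from the right is /t/, leaving /ft/ as coda.
Putting it together: trand.zreft.tu.
Syllable 3 is /tu/; it ends in its nucleus with no coda, so it is open.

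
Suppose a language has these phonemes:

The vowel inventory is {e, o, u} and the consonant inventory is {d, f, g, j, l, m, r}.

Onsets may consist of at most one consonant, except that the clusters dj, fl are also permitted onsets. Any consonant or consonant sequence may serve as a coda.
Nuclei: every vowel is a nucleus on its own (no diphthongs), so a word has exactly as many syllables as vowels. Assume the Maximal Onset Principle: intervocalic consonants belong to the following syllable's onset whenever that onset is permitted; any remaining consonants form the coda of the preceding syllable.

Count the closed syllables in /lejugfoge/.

1

Nuclei (vowels): e, u, o, e → 4 syllables.
Between /e/ (V1) and /u/ (V2): /j/ → onset of the next syllable (single consonants are always licit onsets).
Between /u/ (V2) and /o/ (V3): /gf/; trying suffixes from longest down, /f/ is the first permitted one, so coda /g/ | onset /f/.
Between /o/ (V3) and /e/ (V4): /g/ is a single consonant, so it becomes the next onset.
Result: le.jug.fo.ge.
Classifying each syllable: /le/ (open), /jug/ (closed), /fo/ (open), /ge/ (open).
Closed syllables: 1.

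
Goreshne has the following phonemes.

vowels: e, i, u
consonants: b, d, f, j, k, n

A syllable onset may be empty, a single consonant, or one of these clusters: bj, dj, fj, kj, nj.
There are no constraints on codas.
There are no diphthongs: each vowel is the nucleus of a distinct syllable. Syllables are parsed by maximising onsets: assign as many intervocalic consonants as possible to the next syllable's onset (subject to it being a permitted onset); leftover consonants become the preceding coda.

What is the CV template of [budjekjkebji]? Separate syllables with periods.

Nuclei (vowels): u, e, e, i → 4 syllables.
Between /u/ (V1) and /e/ (V2): /dj/ — entire cluster is a permitted onset → onset /dj/, coda ∅.
Between /e/ (V2) and /e/ (V3): /kjk/ splits as /kj/ + /k/ (/k/ is the longest suffix that is a licit onset).
Between /e/ (V3) and /i/ (V4): /bj/ — entire cluster is a permitted onset → onset /bj/, coda ∅.
Result: bu.djekj.ke.bji.
Mapping each syllable to C/V: /bu/ → CV, /djekj/ → CCVCC, /ke/ → CV, /bji/ → CCV.

CV.CCVCC.CV.CCV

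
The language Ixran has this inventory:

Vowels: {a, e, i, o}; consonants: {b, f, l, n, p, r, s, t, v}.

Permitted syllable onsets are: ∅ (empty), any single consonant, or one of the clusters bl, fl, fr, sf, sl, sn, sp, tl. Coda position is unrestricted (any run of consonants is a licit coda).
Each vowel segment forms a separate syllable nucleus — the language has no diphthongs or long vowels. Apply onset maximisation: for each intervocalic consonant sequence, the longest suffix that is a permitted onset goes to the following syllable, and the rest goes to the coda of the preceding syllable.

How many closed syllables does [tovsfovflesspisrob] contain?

5

Nuclei (vowels): o, o, e, i, o → 5 syllables.
V1 /o/ – V2 /o/: cluster /vsf/ — the longest permitted-onset suffix is /sf/; onset = /sf/, preceding coda = /v/.
V2 /o/ – V3 /e/: cluster /vfl/ — the longest permitted-onset suffix is /fl/; onset = /fl/, preceding coda = /v/.
V3 /e/ – V4 /i/: /ssp/ — longest licit onset from the right is /sp/, leaving /s/ as coda.
V4 /i/ – V5 /o/: cluster /sr/ — the longest permitted-onset suffix is /r/; onset = /r/, preceding coda = /s/.
Putting it together: tov.sfov.fles.spis.rob.
Classifying each syllable: /tov/ (closed), /sfov/ (closed), /fles/ (closed), /spis/ (closed), /rob/ (closed).
Closed syllables: 5.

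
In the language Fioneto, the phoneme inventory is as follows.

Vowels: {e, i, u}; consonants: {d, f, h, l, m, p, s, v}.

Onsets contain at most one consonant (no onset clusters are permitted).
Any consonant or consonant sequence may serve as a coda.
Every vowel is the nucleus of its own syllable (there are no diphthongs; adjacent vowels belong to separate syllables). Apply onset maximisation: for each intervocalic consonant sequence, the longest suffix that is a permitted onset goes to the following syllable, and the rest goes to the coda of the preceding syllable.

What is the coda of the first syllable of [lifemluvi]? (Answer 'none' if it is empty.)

Nuclei (vowels): i, e, u, i → 4 syllables.
/i…e/ gap (V1→V2): /f/ → onset of the next syllable (single consonants are always licit onsets).
/e…u/ gap (V2→V3): /ml/ splits as /m/ + /l/ (/l/ is the longest suffix that is a licit onset).
/u…i/ gap (V3→V4): /v/ is a single consonant, so it becomes the next onset.
Result: li.fem.lu.vi.
Syllable 1 is /li/: onset /l/, nucleus /i/, coda ∅.

none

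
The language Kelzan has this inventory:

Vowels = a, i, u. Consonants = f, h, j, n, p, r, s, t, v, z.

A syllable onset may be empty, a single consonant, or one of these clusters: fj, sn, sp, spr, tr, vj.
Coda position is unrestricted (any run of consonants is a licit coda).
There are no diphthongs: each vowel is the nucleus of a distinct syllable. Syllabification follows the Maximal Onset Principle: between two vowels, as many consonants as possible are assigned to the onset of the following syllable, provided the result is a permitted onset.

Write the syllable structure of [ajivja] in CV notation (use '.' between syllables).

V.CV.CCV

Vowels present: a, i, a; each is a nucleus, giving 3 syllables.
Between /a/ (V1) and /i/ (V2): just /j/ — single C goes to the following onset.
Between /i/ (V2) and /a/ (V3): /vj/ — entire cluster is a permitted onset → onset /vj/, coda ∅.
Putting it together: a.ji.vja.
Mapping each syllable to C/V: /a/ → V, /ji/ → CV, /vja/ → CCV.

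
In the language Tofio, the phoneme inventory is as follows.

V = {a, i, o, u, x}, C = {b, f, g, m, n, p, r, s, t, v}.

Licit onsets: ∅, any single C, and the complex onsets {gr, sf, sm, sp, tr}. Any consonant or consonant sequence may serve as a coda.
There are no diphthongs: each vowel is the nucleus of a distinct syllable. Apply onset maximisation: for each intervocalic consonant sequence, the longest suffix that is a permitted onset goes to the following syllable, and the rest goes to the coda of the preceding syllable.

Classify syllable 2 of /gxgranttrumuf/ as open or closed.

closed

Nuclei (vowels): x, a, u, u → 4 syllables.
σ1/σ2 boundary: /gr/ is a licit onset in full, so it all attaches to the next syllable.
σ2/σ3 boundary: /nttr/; trying suffixes from longest down, /tr/ is the first permitted one, so coda /nt/ | onset /tr/.
σ3/σ4 boundary: /m/ is a single consonant, so it becomes the next onset.
Putting it together: gx.grant.tru.muf.
Syllable 2 is /grant/ with coda /nt/, so it is closed.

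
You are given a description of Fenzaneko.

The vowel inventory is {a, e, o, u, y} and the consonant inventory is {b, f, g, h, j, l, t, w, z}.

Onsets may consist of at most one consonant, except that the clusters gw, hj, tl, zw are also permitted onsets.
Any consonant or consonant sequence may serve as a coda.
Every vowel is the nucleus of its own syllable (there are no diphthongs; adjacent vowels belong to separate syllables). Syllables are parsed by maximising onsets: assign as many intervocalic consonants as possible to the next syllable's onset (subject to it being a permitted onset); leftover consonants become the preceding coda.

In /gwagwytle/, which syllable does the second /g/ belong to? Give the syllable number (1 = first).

2

The vowels are a, y, e — 3 nuclei, so 3 syllables.
Between /a/ (V1) and /y/ (V2): /gw/ — entire cluster is a permitted onset → onset /gw/, coda ∅.
Between /y/ (V2) and /e/ (V3): cluster /tl/ — /tl/ is itself a permitted onset, so the whole cluster goes right; preceding coda = ∅.
So the parse is gwa.gwy.tle.
The second /g/ is in the onset of syllable 2 (/gwy/).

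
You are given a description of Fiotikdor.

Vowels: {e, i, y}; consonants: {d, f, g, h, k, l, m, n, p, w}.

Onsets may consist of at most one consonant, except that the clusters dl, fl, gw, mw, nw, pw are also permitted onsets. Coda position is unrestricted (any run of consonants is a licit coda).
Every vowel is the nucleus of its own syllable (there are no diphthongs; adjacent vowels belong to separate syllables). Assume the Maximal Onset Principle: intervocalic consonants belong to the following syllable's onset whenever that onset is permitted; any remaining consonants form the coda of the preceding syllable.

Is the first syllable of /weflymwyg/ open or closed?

The vowels are e, y, y — 3 nuclei, so 3 syllables.
σ1/σ2 boundary: /fl/ is a licit onset in full, so it all attaches to the next syllable.
σ2/σ3 boundary: cluster /mw/ — /mw/ is itself a permitted onset, so the whole cluster goes right; preceding coda = ∅.
Syllabification: we.fly.mwyg.
Syllable 1 is /we/; it ends in its nucleus with no coda, so it is open.

open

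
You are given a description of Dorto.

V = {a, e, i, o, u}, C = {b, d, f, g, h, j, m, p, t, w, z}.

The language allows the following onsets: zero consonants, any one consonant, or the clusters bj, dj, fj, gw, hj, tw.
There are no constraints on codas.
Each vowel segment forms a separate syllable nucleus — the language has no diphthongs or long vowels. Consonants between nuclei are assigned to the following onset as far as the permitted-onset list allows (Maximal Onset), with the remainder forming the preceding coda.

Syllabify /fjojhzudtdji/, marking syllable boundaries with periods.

The vowels are o, u, i — 3 nuclei, so 3 syllables.
V1 /o/ – V2 /u/: /jhz/; trying suffixes from longest down, /z/ is the first permitted one, so coda /jh/ | onset /z/.
V2 /u/ – V3 /i/: /dtdj/; trying suffixes from longest down, /dj/ is the first permitted one, so coda /dt/ | onset /dj/.

fjojh.zudt.dji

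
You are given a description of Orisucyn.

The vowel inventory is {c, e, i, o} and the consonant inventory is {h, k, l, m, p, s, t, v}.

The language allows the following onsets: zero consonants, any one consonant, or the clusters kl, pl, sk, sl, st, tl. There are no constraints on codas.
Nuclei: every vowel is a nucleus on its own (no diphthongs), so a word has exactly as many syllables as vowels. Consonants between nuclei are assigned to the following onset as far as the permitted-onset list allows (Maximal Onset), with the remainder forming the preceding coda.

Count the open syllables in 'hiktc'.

1

Vowels present: i, c; each is a nucleus, giving 2 syllables.
/i…c/ gap (V1→V2): cluster /kt/ — the longest permitted-onset suffix is /t/; onset = /t/, preceding coda = /k/.
Putting it together: hik.tc.
Classifying each syllable: /hik/ (closed), /tc/ (open).
Open syllables: 1.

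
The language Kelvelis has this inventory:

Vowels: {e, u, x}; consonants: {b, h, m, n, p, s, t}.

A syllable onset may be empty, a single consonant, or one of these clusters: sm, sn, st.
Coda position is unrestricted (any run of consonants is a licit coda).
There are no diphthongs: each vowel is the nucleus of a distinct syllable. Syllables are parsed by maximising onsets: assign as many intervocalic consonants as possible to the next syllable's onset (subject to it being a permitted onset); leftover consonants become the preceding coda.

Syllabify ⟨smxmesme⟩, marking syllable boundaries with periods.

Nuclei (vowels): x, e, e → 3 syllables.
σ1/σ2 boundary: just /m/ — single C goes to the following onset.
σ2/σ3 boundary: /sm/ is a licit onset in full, so it all attaches to the next syllable.

smx.me.sme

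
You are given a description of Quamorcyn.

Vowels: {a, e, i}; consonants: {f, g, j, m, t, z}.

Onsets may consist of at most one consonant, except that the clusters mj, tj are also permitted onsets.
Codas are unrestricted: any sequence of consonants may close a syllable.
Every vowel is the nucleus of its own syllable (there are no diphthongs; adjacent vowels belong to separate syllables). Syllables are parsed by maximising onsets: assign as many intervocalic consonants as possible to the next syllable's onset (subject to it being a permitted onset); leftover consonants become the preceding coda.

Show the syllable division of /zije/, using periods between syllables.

zi.je

Vowels present: i, e; each is a nucleus, giving 2 syllables.
V1 /i/ – V2 /e/: just /j/ — single C goes to the following onset.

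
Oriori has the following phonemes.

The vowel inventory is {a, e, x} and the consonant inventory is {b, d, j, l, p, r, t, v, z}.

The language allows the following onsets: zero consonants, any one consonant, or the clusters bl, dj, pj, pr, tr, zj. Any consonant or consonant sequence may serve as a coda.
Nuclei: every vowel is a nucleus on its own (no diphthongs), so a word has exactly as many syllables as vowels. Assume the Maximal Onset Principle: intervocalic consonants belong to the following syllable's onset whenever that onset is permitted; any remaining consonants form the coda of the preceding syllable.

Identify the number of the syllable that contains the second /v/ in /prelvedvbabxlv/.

2

The vowels are e, e, a, x — 4 nuclei, so 4 syllables.
Between /e/ (V1) and /e/ (V2): /lv/; trying suffixes from longest down, /v/ is the first permitted one, so coda /l/ | onset /v/.
Between /e/ (V2) and /a/ (V3): /dvb/; trying suffixes from longest down, /b/ is the first permitted one, so coda /dv/ | onset /b/.
Between /a/ (V3) and /x/ (V4): /b/ → onset of the next syllable (single consonants are always licit onsets).
So the parse is prel.vedv.ba.bxlv.
The second /v/ is in the coda of syllable 2 (/vedv/).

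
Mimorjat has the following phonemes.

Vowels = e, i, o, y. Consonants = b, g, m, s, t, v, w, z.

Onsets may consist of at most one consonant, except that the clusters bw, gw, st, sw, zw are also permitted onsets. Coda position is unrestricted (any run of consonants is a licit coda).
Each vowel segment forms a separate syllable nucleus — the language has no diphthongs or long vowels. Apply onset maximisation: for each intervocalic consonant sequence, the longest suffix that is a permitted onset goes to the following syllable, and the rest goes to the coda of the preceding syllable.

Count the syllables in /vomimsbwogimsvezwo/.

Vowels present: o, i, o, i, e, o; each is a nucleus, giving 6 syllables.

6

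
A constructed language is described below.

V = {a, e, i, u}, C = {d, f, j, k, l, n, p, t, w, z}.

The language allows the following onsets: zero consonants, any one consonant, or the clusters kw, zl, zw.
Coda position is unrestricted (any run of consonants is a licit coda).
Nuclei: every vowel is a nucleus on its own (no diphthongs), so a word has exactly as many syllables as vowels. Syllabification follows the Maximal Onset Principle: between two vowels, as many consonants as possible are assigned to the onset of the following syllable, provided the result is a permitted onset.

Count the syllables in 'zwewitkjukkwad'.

4

Nuclei (vowels): e, i, u, a → 4 syllables.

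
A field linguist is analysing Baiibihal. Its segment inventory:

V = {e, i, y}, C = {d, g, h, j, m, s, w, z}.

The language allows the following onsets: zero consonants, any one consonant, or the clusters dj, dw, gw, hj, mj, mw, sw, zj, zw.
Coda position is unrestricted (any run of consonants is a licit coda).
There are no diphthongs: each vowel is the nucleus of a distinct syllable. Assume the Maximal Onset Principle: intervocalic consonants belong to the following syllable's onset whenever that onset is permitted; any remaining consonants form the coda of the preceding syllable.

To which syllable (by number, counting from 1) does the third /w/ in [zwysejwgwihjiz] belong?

3

Nuclei (vowels): y, e, i, i → 4 syllables.
V1 /y/ – V2 /e/: /s/ is a single consonant, so it becomes the next onset.
V2 /e/ – V3 /i/: cluster /jwgw/ — the longest permitted-onset suffix is /gw/; onset = /gw/, preceding coda = /jw/.
V3 /i/ – V4 /i/: cluster /hj/ — /hj/ is itself a permitted onset, so the whole cluster goes right; preceding coda = ∅.
Putting it together: zwy.sejw.gwi.hjiz.
The third /w/ is in the onset of syllable 3 (/gwi/).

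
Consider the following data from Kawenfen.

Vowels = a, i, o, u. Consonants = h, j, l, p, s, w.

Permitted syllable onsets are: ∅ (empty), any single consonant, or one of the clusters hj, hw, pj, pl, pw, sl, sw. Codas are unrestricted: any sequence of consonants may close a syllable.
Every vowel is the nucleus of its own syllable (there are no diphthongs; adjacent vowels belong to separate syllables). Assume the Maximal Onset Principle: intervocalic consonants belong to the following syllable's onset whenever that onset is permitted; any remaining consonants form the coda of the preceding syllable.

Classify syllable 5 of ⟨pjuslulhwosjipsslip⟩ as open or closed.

The vowels are u, u, o, i, i — 5 nuclei, so 5 syllables.
Between /u/ (V1) and /u/ (V2): cluster /sl/ — /sl/ is itself a permitted onset, so the whole cluster goes right; preceding coda = ∅.
Between /u/ (V2) and /o/ (V3): /lhw/ — longest licit onset from the right is /hw/, leaving /l/ as coda.
Between /o/ (V3) and /i/ (V4): cluster /sj/ — the longest permitted-onset suffix is /j/; onset = /j/, preceding coda = /s/.
Between /i/ (V4) and /i/ (V5): /pssl/ splits as /ps/ + /sl/ (/sl/ is the longest suffix that is a licit onset).
Result: pju.slul.hwos.jips.slip.
Syllable 5 is /slip/ with coda /p/, so it is closed.

closed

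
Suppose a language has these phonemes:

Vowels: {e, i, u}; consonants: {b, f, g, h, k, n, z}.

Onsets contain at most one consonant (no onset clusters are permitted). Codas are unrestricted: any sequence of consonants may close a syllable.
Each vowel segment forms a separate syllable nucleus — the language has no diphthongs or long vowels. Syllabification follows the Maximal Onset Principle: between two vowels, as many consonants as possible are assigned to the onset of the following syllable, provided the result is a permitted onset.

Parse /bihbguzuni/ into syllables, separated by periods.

Nuclei (vowels): i, u, u, i → 4 syllables.
Between /i/ (V1) and /u/ (V2): cluster /hbg/ — the longest permitted-onset suffix is /g/; onset = /g/, preceding coda = /hb/.
Between /u/ (V2) and /u/ (V3): just /z/ — single C goes to the following onset.
Between /u/ (V3) and /i/ (V4): /n/ is a single consonant, so it becomes the next onset.

bihb.gu.zu.ni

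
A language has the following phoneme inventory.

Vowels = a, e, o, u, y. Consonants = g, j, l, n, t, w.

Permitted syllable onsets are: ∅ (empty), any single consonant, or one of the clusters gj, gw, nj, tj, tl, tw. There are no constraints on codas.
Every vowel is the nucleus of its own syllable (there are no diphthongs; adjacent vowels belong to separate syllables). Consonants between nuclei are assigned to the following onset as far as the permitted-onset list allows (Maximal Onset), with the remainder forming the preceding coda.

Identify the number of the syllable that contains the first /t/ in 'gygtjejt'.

2

Nuclei (vowels): y, e → 2 syllables.
σ1/σ2 boundary: /gtj/ splits as /g/ + /tj/ (/tj/ is the longest suffix that is a licit onset).
So the parse is gyg.tjejt.
The first /t/ is in the onset of syllable 2 (/tjejt/).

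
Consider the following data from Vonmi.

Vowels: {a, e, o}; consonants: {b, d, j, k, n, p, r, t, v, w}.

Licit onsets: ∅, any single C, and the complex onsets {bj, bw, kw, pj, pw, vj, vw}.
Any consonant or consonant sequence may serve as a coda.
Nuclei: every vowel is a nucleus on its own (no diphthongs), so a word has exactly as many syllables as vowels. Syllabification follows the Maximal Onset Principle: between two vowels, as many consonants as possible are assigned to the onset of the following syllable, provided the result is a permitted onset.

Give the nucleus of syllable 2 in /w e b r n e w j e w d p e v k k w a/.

The vowels are e, e, e, e, a — 5 nuclei, so 5 syllables.
The second nucleus (vowel 2 from the left) is /e/.

e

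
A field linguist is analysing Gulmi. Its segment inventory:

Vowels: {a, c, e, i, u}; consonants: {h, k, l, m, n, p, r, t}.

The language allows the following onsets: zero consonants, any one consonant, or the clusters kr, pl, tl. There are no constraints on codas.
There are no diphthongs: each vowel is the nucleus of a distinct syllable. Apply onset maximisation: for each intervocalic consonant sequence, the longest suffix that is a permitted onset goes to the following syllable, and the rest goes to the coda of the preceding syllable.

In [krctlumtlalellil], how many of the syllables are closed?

Nuclei (vowels): c, u, a, e, i → 5 syllables.
V1 /c/ – V2 /u/: /tl/ — entire cluster is a permitted onset → onset /tl/, coda ∅.
V2 /u/ – V3 /a/: /mtl/; trying suffixes from longest down, /tl/ is the first permitted one, so coda /m/ | onset /tl/.
V3 /a/ – V4 /e/: /l/ → onset of the next syllable (single consonants are always licit onsets).
V4 /e/ – V5 /i/: /ll/ splits as /l/ + /l/ (/l/ is the longest suffix that is a licit onset).
Syllabification: krc.tlum.tla.lel.lil.
Classifying each syllable: /krc/ (open), /tlum/ (closed), /tla/ (open), /lel/ (closed), /lil/ (closed).
Closed syllables: 3.

3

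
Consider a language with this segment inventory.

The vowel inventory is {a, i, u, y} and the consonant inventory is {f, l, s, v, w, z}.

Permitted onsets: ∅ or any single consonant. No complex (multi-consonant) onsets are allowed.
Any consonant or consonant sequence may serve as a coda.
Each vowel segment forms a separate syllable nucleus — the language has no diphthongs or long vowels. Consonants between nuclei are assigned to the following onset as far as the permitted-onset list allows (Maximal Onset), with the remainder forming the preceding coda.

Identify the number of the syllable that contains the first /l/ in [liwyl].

The vowels are i, y — 2 nuclei, so 2 syllables.
σ1/σ2 boundary: just /w/ — single C goes to the following onset.
Result: li.wyl.
The first /l/ is in the onset of syllable 1 (/li/).

1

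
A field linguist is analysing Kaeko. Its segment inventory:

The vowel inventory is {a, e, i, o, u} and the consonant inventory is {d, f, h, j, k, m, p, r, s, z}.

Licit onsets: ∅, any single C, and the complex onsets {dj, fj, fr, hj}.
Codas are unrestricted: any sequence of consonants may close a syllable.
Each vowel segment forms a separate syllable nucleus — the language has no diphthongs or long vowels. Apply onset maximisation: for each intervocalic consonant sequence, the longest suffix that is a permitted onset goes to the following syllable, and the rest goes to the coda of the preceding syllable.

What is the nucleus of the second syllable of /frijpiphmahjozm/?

Vowels present: i, i, a, o; each is a nucleus, giving 4 syllables.
The second nucleus (vowel 2 from the left) is /i/.

i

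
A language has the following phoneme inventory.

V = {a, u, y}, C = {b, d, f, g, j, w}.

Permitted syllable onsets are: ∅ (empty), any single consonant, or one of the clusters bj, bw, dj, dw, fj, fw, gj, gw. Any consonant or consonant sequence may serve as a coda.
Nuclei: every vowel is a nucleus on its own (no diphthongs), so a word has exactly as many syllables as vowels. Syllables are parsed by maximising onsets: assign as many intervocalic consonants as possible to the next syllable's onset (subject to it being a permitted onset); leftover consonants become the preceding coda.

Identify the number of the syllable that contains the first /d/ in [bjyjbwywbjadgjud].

Nuclei (vowels): y, y, a, u → 4 syllables.
/y…y/ gap (V1→V2): cluster /jbw/ — the longest permitted-onset suffix is /bw/; onset = /bw/, preceding coda = /j/.
/y…a/ gap (V2→V3): cluster /wbj/ — the longest permitted-onset suffix is /bj/; onset = /bj/, preceding coda = /w/.
/a…u/ gap (V3→V4): /dgj/ — longest licit onset from the right is /gj/, leaving /d/ as coda.
Putting it together: bjyj.bwyw.bjad.gjud.
The first /d/ is in the coda of syllable 3 (/bjad/).

3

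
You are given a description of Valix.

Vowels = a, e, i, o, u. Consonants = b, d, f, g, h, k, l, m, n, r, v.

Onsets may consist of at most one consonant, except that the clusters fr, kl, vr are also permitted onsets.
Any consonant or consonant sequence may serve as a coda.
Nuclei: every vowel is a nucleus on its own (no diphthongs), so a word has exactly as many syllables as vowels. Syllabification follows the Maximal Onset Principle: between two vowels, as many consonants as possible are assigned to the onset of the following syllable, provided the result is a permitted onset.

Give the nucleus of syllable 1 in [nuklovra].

u

Vowels present: u, o, a; each is a nucleus, giving 3 syllables.
The first nucleus (vowel 1 from the left) is /u/.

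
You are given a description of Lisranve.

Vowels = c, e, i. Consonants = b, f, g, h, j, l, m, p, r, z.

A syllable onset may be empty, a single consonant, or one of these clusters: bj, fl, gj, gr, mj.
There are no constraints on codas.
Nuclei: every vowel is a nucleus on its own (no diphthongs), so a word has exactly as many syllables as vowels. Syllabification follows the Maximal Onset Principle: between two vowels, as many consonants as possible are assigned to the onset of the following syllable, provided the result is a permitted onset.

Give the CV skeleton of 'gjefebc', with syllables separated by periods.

Vowels present: e, e, c; each is a nucleus, giving 3 syllables.
Between /e/ (V1) and /e/ (V2): just /f/ — single C goes to the following onset.
Between /e/ (V2) and /c/ (V3): /b/ is a single consonant, so it becomes the next onset.
Syllabification: gje.fe.bc.
Mapping each syllable to C/V: /gje/ → CCV, /fe/ → CV, /bc/ → CV.

CCV.CV.CV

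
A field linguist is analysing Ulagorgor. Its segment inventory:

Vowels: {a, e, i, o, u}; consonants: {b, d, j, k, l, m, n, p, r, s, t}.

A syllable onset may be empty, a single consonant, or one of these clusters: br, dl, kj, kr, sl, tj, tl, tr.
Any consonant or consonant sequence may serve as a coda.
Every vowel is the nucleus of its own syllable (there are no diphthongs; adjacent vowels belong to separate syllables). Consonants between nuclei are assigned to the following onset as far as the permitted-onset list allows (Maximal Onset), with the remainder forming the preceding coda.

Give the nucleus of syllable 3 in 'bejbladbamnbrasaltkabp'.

Vowels present: e, a, a, a, a, a; each is a nucleus, giving 6 syllables.
The third nucleus (vowel 3 from the left) is /a/.

a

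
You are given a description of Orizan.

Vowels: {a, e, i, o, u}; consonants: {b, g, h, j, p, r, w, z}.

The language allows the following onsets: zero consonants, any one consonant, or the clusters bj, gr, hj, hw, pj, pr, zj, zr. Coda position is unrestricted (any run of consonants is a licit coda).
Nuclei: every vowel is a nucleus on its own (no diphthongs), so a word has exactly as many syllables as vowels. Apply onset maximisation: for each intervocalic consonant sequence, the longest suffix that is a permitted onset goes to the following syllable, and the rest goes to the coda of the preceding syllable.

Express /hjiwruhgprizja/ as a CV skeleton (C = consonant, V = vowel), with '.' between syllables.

Nuclei (vowels): i, u, i, a → 4 syllables.
Between /i/ (V1) and /u/ (V2): /wr/ — longest licit onset from the right is /r/, leaving /w/ as coda.
Between /u/ (V2) and /i/ (V3): /hgpr/; trying suffixes from longest down, /pr/ is the first permitted one, so coda /hg/ | onset /pr/.
Between /i/ (V3) and /a/ (V4): cluster /zj/ — /zj/ is itself a permitted onset, so the whole cluster goes right; preceding coda = ∅.
Putting it together: hjiw.ruhg.pri.zja.
Mapping each syllable to C/V: /hjiw/ → CCVC, /ruhg/ → CVCC, /pri/ → CCV, /zja/ → CCV.

CCVC.CVCC.CCV.CCV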